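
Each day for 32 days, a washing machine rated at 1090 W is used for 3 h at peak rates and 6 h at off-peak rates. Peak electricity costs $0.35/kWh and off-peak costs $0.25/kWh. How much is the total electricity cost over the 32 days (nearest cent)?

Peak energy = 1.09 kW × 3 h × 32 = 104.64 kWh
Off-peak energy = 1.09 kW × 6 h × 32 = 209.28 kWh
Cost = 104.64 × $0.35 + 209.28 × $0.25 = $36.624 + $52.32 = $88.94

$88.94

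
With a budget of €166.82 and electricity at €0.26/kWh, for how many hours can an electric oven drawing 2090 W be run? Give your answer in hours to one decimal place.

Energy available = €166.82 ÷ €0.26/kWh = 641.6154 kWh
Hours = 641.6154 kWh ÷ 2.09 kW = 307.0 h

307.0 h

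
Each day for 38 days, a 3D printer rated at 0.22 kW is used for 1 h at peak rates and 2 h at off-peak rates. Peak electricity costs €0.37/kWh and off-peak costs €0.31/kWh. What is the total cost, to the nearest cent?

€8.28

Peak energy = 0.22 kW × 1 h × 38 = 8.36 kWh
Off-peak energy = 0.22 kW × 2 h × 38 = 16.72 kWh
Cost = 8.36 × €0.37 + 16.72 × €0.31 = €3.0932 + €5.1832 = €8.28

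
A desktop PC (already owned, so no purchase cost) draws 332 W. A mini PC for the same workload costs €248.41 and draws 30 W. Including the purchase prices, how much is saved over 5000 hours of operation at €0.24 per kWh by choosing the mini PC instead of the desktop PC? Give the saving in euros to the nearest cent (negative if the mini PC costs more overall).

desktop PC: €0.00 + (332/1000) kW × 5000 h × €0.24 = €0.00 + €398.4 = €398.4
mini PC: €248.41 + (30/1000) kW × 5000 h × €0.24 = €248.41 + €36 = €284.41
Saving = €398.4 − €284.41 = €113.99

€113.99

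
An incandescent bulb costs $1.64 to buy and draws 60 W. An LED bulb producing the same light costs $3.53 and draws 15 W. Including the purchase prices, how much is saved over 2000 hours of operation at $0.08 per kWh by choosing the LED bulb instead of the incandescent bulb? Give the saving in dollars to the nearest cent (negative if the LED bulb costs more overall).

incandescent bulb: $1.64 + (60/1000) kW × 2000 h × $0.08 = $1.64 + $9.6 = $11.24
LED bulb: $3.53 + (15/1000) kW × 2000 h × $0.08 = $3.53 + $2.4 = $5.93
Saving = $11.24 − $5.93 = $5.31

$5.31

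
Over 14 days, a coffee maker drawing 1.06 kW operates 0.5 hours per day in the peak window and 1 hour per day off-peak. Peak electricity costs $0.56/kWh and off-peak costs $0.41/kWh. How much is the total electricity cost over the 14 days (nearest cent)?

$10.24

Peak energy = 1.06 kW × 0.5 h × 14 = 7.42 kWh
Off-peak energy = 1.06 kW × 1 h × 14 = 14.84 kWh
Cost = 7.42 × $0.56 + 14.84 × $0.41 = $4.1552 + $6.0844 = $10.24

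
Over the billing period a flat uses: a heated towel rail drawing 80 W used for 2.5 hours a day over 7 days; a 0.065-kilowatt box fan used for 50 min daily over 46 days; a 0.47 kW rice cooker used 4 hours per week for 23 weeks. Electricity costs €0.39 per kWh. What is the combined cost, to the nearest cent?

heated towel rail: Runtime = 2.5 h/day × 7 days = 17.5 h
heated towel rail: 0.08 kW × 17.5 h = 1.4 kWh
box fan: Runtime = 50 min × 46 = 2300 min = 38.333333… h
box fan: 0.065 kW × 38.333333… h = 2.491666… kWh
rice cooker: Runtime = 4 h/week × 23 weeks = 92 h
rice cooker: 0.47 kW × 92 h = 43.24 kWh
Total energy = 47.131666… kWh
Cost = 47.131666… × €0.39 = €18.38

€18.38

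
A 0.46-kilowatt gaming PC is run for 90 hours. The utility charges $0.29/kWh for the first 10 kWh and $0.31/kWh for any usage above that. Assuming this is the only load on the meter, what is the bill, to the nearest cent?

Energy = 0.46 kW × 90 h = 41.4 kWh
Tier 1 (0–10 kWh): 10 × $0.29 = $2.9
Above 10 kWh: 31.4 × $0.31 = $9.734
Bill = $12.63

$12.63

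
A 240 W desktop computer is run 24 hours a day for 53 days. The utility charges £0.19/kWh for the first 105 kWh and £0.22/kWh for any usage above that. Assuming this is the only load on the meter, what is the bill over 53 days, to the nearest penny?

£64.01

Runtime = 24 h × 53 = 1272 h
Energy = 0.24 kW × 1272 h = 305.28 kWh
Tier 1 (0–105 kWh): 105 × £0.19 = £19.95
Above 105 kWh: 200.28 × £0.22 = £44.0616
Bill = £64.01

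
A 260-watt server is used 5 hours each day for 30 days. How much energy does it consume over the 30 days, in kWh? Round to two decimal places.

39.00 kWh

Runtime = 5 h/day × 30 days = 150 h
Energy = 0.26 kW × 150 h = 39 kWh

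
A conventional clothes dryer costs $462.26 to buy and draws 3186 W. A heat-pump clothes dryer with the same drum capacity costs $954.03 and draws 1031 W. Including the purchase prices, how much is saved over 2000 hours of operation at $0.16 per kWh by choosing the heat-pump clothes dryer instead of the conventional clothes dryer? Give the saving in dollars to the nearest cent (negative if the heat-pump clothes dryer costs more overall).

$197.83

conventional clothes dryer: $462.26 + (3186/1000) kW × 2000 h × $0.16 = $462.26 + $1019.52 = $1481.78
heat-pump clothes dryer: $954.03 + (1031/1000) kW × 2000 h × $0.16 = $954.03 + $329.92 = $1283.95
Saving = $1481.78 − $1283.95 = $197.83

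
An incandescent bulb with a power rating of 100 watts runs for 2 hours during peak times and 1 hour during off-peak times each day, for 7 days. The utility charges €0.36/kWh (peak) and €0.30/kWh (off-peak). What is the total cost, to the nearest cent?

Peak energy = 0.1 kW × 2 h × 7 = 1.4 kWh
Off-peak energy = 0.1 kW × 1 h × 7 = 0.7 kWh
Cost = 1.4 × €0.36 + 0.7 × €0.30 = €0.504 + €0.21 = €0.71

€0.71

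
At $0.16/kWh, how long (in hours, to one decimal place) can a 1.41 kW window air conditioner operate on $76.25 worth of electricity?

338.0 h

Energy available = $76.25 ÷ $0.16/kWh = 476.5625 kWh
Hours = 476.5625 kWh ÷ 1.41 kW = 338.0 h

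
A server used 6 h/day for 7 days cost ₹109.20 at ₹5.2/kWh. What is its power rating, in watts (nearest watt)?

500 W

Energy = ₹109.20 ÷ ₹5.2/kWh = 21 kWh
Runtime = 6 h/day × 7 days = 42 h
Power = 21 kWh ÷ 42 h = 0.5 kW = 500 W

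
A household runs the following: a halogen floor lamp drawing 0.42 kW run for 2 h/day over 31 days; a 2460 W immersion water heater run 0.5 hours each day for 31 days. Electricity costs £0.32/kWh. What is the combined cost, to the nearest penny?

halogen floor lamp: Runtime = 2 h/day × 31 days = 62 h
halogen floor lamp: 0.42 kW × 62 h = 26.04 kWh
immersion water heater: Runtime = 0.5 h/day × 31 days = 15.5 h
immersion water heater: 2.46 kW × 15.5 h = 38.13 kWh
Total energy = 64.17 kWh
Cost = 64.17 × £0.32 = £20.53

£20.53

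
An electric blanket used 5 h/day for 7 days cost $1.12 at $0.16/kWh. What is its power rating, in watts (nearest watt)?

200 W

Energy = $1.12 ÷ $0.16/kWh = 7 kWh
Runtime = 5 h/day × 7 days = 35 h
Power = 7 kWh ÷ 35 h = 0.2 kW = 200 W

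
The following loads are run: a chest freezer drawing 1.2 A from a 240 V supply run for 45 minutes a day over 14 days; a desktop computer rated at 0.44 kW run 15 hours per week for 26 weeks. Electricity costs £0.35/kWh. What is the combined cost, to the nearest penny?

£61.12

chest freezer: Power = 1.2 A × 240 V = 288 W = 0.288 kW
chest freezer: Runtime = 45 min × 14 = 630 min = 10.5 h
chest freezer: 0.288 kW × 10.5 h = 3.024 kWh
desktop computer: Runtime = 15 h/week × 26 weeks = 390 h
desktop computer: 0.44 kW × 390 h = 171.6 kWh
Total energy = 174.624 kWh
Cost = 174.624 × £0.35 = £61.12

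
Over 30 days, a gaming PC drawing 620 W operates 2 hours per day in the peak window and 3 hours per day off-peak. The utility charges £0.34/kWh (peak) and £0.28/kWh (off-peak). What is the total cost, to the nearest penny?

£28.27

Peak energy = 0.62 kW × 2 h × 30 = 37.2 kWh
Off-peak energy = 0.62 kW × 3 h × 30 = 55.8 kWh
Cost = 37.2 × £0.34 + 55.8 × £0.28 = £12.648 + £15.624 = £28.27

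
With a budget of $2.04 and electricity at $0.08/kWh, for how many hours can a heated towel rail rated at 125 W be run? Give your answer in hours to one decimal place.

204.0 h

Energy available = $2.04 ÷ $0.08/kWh = 25.5 kWh
Hours = 25.5 kWh ÷ 0.125 kW = 204.0 h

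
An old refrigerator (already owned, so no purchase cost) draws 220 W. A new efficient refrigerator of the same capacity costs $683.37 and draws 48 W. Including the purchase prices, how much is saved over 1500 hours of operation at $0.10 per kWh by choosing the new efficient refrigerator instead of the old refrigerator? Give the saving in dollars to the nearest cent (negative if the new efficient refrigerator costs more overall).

-$657.57

old refrigerator: $0.00 + (220/1000) kW × 1500 h × $0.10 = $0.00 + $33 = $33
new efficient refrigerator: $683.37 + (48/1000) kW × 1500 h × $0.10 = $683.37 + $7.2 = $690.57
Saving = $33 − $690.57 = −$657.57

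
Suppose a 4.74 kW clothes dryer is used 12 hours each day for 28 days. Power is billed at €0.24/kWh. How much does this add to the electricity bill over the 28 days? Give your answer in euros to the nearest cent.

Runtime = 12 h/day × 28 days = 336 h
Energy = 4.74 kW × 336 h = 1592.64 kWh
Cost = 1592.64 kWh × €0.24/kWh = €382.23

€382.23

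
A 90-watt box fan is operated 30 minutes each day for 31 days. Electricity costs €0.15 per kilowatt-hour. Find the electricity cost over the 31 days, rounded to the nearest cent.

Runtime = 30 min × 31 = 930 min = 15.5 h
Energy = 0.09 kW × 15.5 h = 1.395 kWh
Cost = 1.395 kWh × €0.15/kWh = €0.21

€0.21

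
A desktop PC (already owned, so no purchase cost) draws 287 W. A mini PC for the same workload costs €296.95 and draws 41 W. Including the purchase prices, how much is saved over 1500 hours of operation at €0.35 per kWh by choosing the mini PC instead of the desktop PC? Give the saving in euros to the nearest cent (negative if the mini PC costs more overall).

-€167.80

desktop PC: €0.00 + (287/1000) kW × 1500 h × €0.35 = €0.00 + €150.675 = €150.675
mini PC: €296.95 + (41/1000) kW × 1500 h × €0.35 = €296.95 + €21.525 = €318.475
Saving = €150.675 − €318.475 = −€167.8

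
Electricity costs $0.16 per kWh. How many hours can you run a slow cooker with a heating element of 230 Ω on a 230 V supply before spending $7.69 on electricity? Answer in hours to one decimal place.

Power = V²/R = 230²/230 = 230 W = 0.23 kW
Energy available = $7.69 ÷ $0.16/kWh = 48.0625 kWh
Hours = 48.0625 kWh ÷ 0.23 kW = 209.0 h

209.0 h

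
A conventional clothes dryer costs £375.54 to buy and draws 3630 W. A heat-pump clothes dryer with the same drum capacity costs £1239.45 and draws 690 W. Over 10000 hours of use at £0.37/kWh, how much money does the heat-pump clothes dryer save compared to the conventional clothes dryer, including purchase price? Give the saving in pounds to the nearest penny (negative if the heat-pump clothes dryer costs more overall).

£10014.09

conventional clothes dryer: £375.54 + (3630/1000) kW × 10000 h × £0.37 = £375.54 + £13431 = £13806.54
heat-pump clothes dryer: £1239.45 + (690/1000) kW × 10000 h × £0.37 = £1239.45 + £2553 = £3792.45
Saving = £13806.54 − £3792.45 = £10014.09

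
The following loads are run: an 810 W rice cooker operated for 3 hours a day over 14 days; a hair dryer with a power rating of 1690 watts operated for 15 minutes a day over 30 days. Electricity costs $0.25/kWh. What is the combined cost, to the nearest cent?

$11.67

rice cooker: Runtime = 3 h/day × 14 days = 42 h
rice cooker: 0.81 kW × 42 h = 34.02 kWh
hair dryer: Runtime = 15 min × 30 = 450 min = 7.5 h
hair dryer: 1.69 kW × 7.5 h = 12.675 kWh
Total energy = 46.695 kWh
Cost = 46.695 × $0.25 = $11.67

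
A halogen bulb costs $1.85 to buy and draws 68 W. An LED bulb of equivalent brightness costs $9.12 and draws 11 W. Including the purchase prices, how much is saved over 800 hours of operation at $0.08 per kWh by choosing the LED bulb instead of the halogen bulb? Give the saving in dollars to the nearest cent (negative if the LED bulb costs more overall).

halogen bulb: $1.85 + (68/1000) kW × 800 h × $0.08 = $1.85 + $4.352 = $6.202
LED bulb: $9.12 + (11/1000) kW × 800 h × $0.08 = $9.12 + $0.704 = $9.824
Saving = $6.202 − $9.824 = −$3.622 → -$3.62

-$3.62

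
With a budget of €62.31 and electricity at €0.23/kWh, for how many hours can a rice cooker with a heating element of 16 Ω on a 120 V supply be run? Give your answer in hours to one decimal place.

301.0 h

Power = V²/R = 120²/16 = 900 W = 0.9 kW
Energy available = €62.31 ÷ €0.23/kWh = 270.913 kWh
Hours = 270.913 kWh ÷ 0.9 kW = 301.0 h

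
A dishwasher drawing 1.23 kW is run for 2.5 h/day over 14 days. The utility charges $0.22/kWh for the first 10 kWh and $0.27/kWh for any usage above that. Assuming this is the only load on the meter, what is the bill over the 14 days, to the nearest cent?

Runtime = 2.5 h/day × 14 days = 35 h
Energy = 1.23 kW × 35 h = 43.05 kWh
Tier 1 (0–10 kWh): 10 × $0.22 = $2.2
Above 10 kWh: 33.05 × $0.27 = $8.9235
Bill = $11.12

$11.12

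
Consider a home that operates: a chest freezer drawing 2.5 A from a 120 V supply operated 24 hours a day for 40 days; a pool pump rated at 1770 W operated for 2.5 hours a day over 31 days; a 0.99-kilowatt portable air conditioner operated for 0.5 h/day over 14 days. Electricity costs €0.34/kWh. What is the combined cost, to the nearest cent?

chest freezer: Power = 2.5 A × 120 V = 300 W = 0.3 kW
chest freezer: Runtime = 24 h × 40 = 960 h
chest freezer: 0.3 kW × 960 h = 288 kWh
pool pump: Runtime = 2.5 h/day × 31 days = 77.5 h
pool pump: 1.77 kW × 77.5 h = 137.175 kWh
portable air conditioner: Runtime = 0.5 h/day × 14 days = 7 h
portable air conditioner: 0.99 kW × 7 h = 6.93 kWh
Total energy = 432.105 kWh
Cost = 432.105 × €0.34 = €146.92

€146.92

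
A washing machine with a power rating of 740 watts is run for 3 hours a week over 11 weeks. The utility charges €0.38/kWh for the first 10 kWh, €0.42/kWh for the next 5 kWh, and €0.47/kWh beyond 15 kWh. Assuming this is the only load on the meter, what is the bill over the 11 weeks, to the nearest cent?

Runtime = 3 h/week × 11 weeks = 33 h
Energy = 0.74 kW × 33 h = 24.42 kWh
Tier 1 (0–10 kWh): 10 × €0.38 = €3.8
Tier 2 (10–15 kWh): 5 × €0.42 = €2.1
Above 15 kWh: 9.42 × €0.47 = €4.4274
Bill = €10.33

€10.33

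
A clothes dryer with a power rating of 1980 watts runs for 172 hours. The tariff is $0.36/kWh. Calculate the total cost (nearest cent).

Energy = 1.98 kW × 172 h = 340.56 kWh
Cost = 340.56 kWh × $0.36/kWh = $122.60

$122.60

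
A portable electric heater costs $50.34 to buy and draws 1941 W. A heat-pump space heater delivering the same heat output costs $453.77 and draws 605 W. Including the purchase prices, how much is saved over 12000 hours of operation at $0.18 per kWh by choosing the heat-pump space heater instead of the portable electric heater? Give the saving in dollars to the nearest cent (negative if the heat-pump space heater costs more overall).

portable electric heater: $50.34 + (1941/1000) kW × 12000 h × $0.18 = $50.34 + $4192.56 = $4242.9
heat-pump space heater: $453.77 + (605/1000) kW × 12000 h × $0.18 = $453.77 + $1306.8 = $1760.57
Saving = $4242.9 − $1760.57 = $2482.33

$2482.33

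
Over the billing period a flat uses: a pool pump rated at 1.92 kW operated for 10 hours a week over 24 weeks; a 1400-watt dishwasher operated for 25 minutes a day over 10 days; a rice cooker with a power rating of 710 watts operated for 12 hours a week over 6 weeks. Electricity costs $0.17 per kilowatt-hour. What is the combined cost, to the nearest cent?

$88.02

pool pump: Runtime = 10 h/week × 24 weeks = 240 h
pool pump: 1.92 kW × 240 h = 460.8 kWh
dishwasher: Runtime = 25 min × 10 = 250 min = 4.166666… h
dishwasher: 1.4 kW × 4.166666… h = 5.833333… kWh
rice cooker: Runtime = 12 h/week × 6 weeks = 72 h
rice cooker: 0.71 kW × 72 h = 51.12 kWh
Total energy = 517.753333… kWh
Cost = 517.753333… × $0.17 = $88.02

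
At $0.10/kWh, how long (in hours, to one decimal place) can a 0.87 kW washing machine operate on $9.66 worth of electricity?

111.0 h

Energy available = $9.66 ÷ $0.10/kWh = 96.6 kWh
Hours = 96.6 kWh ÷ 0.87 kW = 111.0 h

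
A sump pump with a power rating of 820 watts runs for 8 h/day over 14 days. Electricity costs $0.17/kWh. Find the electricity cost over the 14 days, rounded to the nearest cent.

$15.61

Runtime = 8 h/day × 14 days = 112 h
Energy = 0.82 kW × 112 h = 91.84 kWh
Cost = 91.84 kWh × $0.17/kWh = $15.61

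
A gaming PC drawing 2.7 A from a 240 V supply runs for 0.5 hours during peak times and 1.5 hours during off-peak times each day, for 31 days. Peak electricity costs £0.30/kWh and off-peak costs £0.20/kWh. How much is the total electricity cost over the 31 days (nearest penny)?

£9.04

Power = 2.7 A × 240 V = 648 W = 0.648 kW
Peak energy = 0.648 kW × 0.5 h × 31 = 10.044 kWh
Off-peak energy = 0.648 kW × 1.5 h × 31 = 30.132 kWh
Cost = 10.044 × £0.30 + 30.132 × £0.20 = £3.0132 + £6.0264 = £9.04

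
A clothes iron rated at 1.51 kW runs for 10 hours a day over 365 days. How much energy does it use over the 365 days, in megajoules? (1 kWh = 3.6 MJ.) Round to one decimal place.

19841.4 MJ

Runtime = 10 h/day × 365 days = 3650 h
Energy = 1.51 kW × 3650 h = 5511.5 kWh
= 5511.5 × 3.6 MJ = 19841.4 MJ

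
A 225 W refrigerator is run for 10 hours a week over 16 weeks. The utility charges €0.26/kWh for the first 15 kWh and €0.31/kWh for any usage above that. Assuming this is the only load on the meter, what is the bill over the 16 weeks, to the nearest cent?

Runtime = 10 h/week × 16 weeks = 160 h
Energy = 0.225 kW × 160 h = 36 kWh
Tier 1 (0–15 kWh): 15 × €0.26 = €3.9
Above 15 kWh: 21 × €0.31 = €6.51
Bill = €10.41

€10.41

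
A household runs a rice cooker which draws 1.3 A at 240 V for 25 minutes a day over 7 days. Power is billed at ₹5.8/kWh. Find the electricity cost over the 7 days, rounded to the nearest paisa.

₹5.28

Power = 1.3 A × 240 V = 312 W = 0.312 kW
Runtime = 25 min × 7 = 175 min = 2.916666… h
Energy = 0.312 kW × 2.916666… h = 0.91 kWh
Cost = 0.91 kWh × ₹5.8/kWh = ₹5.28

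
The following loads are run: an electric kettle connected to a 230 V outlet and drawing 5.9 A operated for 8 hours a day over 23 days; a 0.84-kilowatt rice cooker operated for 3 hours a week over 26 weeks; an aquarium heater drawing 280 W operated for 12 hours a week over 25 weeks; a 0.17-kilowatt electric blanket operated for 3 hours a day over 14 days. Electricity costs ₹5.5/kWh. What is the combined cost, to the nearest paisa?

electric kettle: Power = 5.9 A × 230 V = 1357 W = 1.357 kW
electric kettle: Runtime = 8 h/day × 23 days = 184 h
electric kettle: 1.357 kW × 184 h = 249.688 kWh
rice cooker: Runtime = 3 h/week × 26 weeks = 78 h
rice cooker: 0.84 kW × 78 h = 65.52 kWh
aquarium heater: Runtime = 12 h/week × 25 weeks = 300 h
aquarium heater: 0.28 kW × 300 h = 84 kWh
electric blanket: Runtime = 3 h/day × 14 days = 42 h
electric blanket: 0.17 kW × 42 h = 7.14 kWh
Total energy = 406.348 kWh
Cost = 406.348 × ₹5.5 = ₹2234.91

₹2234.91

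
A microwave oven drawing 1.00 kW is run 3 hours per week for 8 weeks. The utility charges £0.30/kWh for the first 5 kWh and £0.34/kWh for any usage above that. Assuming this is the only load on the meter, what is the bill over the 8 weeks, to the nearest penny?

Runtime = 3 h/week × 8 weeks = 24 h
Energy = 1 kW × 24 h = 24 kWh
Tier 1 (0–5 kWh): 5 × £0.30 = £1.5
Above 5 kWh: 19 × £0.34 = £6.46
Bill = £7.96

£7.96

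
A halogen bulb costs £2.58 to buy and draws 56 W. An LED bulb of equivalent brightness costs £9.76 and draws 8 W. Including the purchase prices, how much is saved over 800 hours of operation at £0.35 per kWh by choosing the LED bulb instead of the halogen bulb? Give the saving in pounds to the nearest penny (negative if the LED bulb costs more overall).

halogen bulb: £2.58 + (56/1000) kW × 800 h × £0.35 = £2.58 + £15.68 = £18.26
LED bulb: £9.76 + (8/1000) kW × 800 h × £0.35 = £9.76 + £2.24 = £12
Saving = £18.26 − £12 = £6.26

£6.26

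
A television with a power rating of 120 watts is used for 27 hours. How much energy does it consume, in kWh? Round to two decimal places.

Energy = 0.12 kW × 27 h = 3.24 kWh

3.24 kWh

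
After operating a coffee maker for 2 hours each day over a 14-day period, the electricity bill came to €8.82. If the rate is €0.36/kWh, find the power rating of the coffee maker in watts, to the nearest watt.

Energy = €8.82 ÷ €0.36/kWh = 24.5 kWh
Runtime = 2 h/day × 14 days = 28 h
Power = 24.5 kWh ÷ 28 h = 0.875 kW = 875 W

875 W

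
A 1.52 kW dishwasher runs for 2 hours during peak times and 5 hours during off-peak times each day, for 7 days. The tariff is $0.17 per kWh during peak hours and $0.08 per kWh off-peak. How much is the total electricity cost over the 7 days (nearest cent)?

$7.87

Peak energy = 1.52 kW × 2 h × 7 = 21.28 kWh
Off-peak energy = 1.52 kW × 5 h × 7 = 53.2 kWh
Cost = 21.28 × $0.17 + 53.2 × $0.08 = $3.6176 + $4.256 = $7.87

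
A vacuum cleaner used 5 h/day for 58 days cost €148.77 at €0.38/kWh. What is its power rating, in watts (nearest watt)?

1350 W

Energy = €148.77 ÷ €0.38/kWh = 391.5 kWh
Runtime = 5 h/day × 58 days = 290 h
Power = 391.5 kWh ÷ 290 h = 1.35 kW = 1350 W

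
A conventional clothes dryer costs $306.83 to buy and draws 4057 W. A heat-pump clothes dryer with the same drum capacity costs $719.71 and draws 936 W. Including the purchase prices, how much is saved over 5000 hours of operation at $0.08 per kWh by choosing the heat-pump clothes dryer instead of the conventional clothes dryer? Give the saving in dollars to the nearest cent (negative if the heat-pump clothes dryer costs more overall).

$835.52

conventional clothes dryer: $306.83 + (4057/1000) kW × 5000 h × $0.08 = $306.83 + $1622.8 = $1929.63
heat-pump clothes dryer: $719.71 + (936/1000) kW × 5000 h × $0.08 = $719.71 + $374.4 = $1094.11
Saving = $1929.63 − $1094.11 = $835.52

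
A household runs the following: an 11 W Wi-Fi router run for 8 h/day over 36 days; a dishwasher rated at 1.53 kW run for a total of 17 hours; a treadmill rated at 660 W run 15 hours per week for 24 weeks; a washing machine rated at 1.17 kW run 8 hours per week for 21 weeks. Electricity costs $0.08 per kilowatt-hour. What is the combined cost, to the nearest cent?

$37.07

Wi-Fi router: Runtime = 8 h/day × 36 days = 288 h
Wi-Fi router: 0.011 kW × 288 h = 3.168 kWh
dishwasher: 1.53 kW × 17 h = 26.01 kWh
treadmill: Runtime = 15 h/week × 24 weeks = 360 h
treadmill: 0.66 kW × 360 h = 237.6 kWh
washing machine: Runtime = 8 h/week × 21 weeks = 168 h
washing machine: 1.17 kW × 168 h = 196.56 kWh
Total energy = 463.338 kWh
Cost = 463.338 × $0.08 = $37.07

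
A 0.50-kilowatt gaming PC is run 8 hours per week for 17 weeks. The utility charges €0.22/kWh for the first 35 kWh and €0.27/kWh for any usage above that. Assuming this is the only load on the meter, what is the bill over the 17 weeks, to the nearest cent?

€16.61

Runtime = 8 h/week × 17 weeks = 136 h
Energy = 0.5 kW × 136 h = 68 kWh
Tier 1 (0–35 kWh): 35 × €0.22 = €7.7
Above 35 kWh: 33 × €0.27 = €8.91
Bill = €16.61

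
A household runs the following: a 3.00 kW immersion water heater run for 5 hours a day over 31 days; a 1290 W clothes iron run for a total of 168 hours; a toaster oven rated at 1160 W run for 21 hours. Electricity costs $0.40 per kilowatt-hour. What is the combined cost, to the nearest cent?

$282.43

immersion water heater: Runtime = 5 h/day × 31 days = 155 h
immersion water heater: 3 kW × 155 h = 465 kWh
clothes iron: 1.29 kW × 168 h = 216.72 kWh
toaster oven: 1.16 kW × 21 h = 24.36 kWh
Total energy = 706.08 kWh
Cost = 706.08 × $0.40 = $282.43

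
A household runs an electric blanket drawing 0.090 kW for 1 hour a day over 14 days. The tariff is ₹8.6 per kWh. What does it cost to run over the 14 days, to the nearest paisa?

₹10.84

Runtime = 1 h/day × 14 days = 14 h
Energy = 0.09 kW × 14 h = 1.26 kWh
Cost = 1.26 kWh × ₹8.6/kWh = ₹10.84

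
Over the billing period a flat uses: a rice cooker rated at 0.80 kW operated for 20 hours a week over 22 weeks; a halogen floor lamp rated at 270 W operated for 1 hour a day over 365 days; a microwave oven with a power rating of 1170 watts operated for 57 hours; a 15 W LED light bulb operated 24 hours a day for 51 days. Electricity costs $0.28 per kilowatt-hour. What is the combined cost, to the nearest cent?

rice cooker: Runtime = 20 h/week × 22 weeks = 440 h
rice cooker: 0.8 kW × 440 h = 352 kWh
halogen floor lamp: Runtime = 1 h/day × 365 days = 365 h
halogen floor lamp: 0.27 kW × 365 h = 98.55 kWh
microwave oven: 1.17 kW × 57 h = 66.69 kWh
LED light bulb: Runtime = 24 h × 51 = 1224 h
LED light bulb: 0.015 kW × 1224 h = 18.36 kWh
Total energy = 535.6 kWh
Cost = 535.6 × $0.28 = $149.97

$149.97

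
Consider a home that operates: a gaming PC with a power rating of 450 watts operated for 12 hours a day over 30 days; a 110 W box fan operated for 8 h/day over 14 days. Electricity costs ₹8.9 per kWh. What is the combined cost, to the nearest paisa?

₹1551.45

gaming PC: Runtime = 12 h/day × 30 days = 360 h
gaming PC: 0.45 kW × 360 h = 162 kWh
box fan: Runtime = 8 h/day × 14 days = 112 h
box fan: 0.11 kW × 112 h = 12.32 kWh
Total energy = 174.32 kWh
Cost = 174.32 × ₹8.9 = ₹1551.45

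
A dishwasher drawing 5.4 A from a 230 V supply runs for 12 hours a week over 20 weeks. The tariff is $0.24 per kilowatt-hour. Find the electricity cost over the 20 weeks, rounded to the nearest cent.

$71.54

Power = 5.4 A × 230 V = 1242 W = 1.242 kW
Runtime = 12 h/week × 20 weeks = 240 h
Energy = 1.242 kW × 240 h = 298.08 kWh
Cost = 298.08 kWh × $0.24/kWh = $71.54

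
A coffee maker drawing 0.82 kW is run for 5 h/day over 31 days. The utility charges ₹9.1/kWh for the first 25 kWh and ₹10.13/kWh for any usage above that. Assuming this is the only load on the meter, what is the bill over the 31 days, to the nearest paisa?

₹1261.77

Runtime = 5 h/day × 31 days = 155 h
Energy = 0.82 kW × 155 h = 127.1 kWh
Tier 1 (0–25 kWh): 25 × ₹9.1 = ₹227.5
Above 25 kWh: 102.1 × ₹10.13 = ₹1034.273
Bill = ₹1261.77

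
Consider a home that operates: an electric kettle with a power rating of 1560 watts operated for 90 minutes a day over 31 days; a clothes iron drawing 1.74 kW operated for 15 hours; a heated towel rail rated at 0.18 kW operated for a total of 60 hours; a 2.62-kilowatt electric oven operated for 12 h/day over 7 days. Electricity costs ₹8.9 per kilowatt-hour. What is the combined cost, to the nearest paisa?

₹2932.73

electric kettle: Runtime = 90 min × 31 = 2790 min = 46.5 h
electric kettle: 1.56 kW × 46.5 h = 72.54 kWh
clothes iron: 1.74 kW × 15 h = 26.1 kWh
heated towel rail: 0.18 kW × 60 h = 10.8 kWh
electric oven: Runtime = 12 h/day × 7 days = 84 h
electric oven: 2.62 kW × 84 h = 220.08 kWh
Total energy = 329.52 kWh
Cost = 329.52 × ₹8.9 = ₹2932.73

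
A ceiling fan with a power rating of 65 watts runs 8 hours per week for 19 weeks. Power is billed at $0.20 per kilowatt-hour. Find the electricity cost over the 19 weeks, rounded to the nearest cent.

Runtime = 8 h/week × 19 weeks = 152 h
Energy = 0.065 kW × 152 h = 9.88 kWh
Cost = 9.88 kWh × $0.20/kWh = $1.98

$1.98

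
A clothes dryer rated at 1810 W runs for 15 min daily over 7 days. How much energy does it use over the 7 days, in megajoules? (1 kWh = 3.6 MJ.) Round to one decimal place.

Runtime = 15 min × 7 = 105 min = 1.75 h
Energy = 1.81 kW × 1.75 h = 3.1675 kWh
= 3.1675 × 3.6 MJ = 11.4 MJ

11.4 MJ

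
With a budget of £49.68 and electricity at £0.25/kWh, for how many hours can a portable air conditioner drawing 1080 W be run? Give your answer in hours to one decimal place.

Energy available = £49.68 ÷ £0.25/kWh = 198.72 kWh
Hours = 198.72 kWh ÷ 1.08 kW = 184.0 h

184.0 h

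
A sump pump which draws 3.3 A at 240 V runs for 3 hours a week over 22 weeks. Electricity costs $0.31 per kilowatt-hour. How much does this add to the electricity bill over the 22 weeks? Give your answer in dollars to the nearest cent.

Power = 3.3 A × 240 V = 792 W = 0.792 kW
Runtime = 3 h/week × 22 weeks = 66 h
Energy = 0.792 kW × 66 h = 52.272 kWh
Cost = 52.272 kWh × $0.31/kWh = $16.20

$16.20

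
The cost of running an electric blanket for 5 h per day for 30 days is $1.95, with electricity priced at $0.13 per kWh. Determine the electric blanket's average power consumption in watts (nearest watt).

100 W

Energy = $1.95 ÷ $0.13/kWh = 15 kWh
Runtime = 5 h/day × 30 days = 150 h
Power = 15 kWh ÷ 150 h = 0.1 kW = 100 W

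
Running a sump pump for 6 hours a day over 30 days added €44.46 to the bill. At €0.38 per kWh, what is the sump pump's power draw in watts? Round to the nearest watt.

650 W

Energy = €44.46 ÷ €0.38/kWh = 117 kWh
Runtime = 6 h/day × 30 days = 180 h
Power = 117 kWh ÷ 180 h = 0.65 kW = 650 W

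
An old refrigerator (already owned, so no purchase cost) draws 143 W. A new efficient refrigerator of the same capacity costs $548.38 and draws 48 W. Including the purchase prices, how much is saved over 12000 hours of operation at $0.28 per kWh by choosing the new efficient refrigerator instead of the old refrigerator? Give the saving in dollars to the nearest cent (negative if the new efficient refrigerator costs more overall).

-$229.18

old refrigerator: $0.00 + (143/1000) kW × 12000 h × $0.28 = $0.00 + $480.48 = $480.48
new efficient refrigerator: $548.38 + (48/1000) kW × 12000 h × $0.28 = $548.38 + $161.28 = $709.66
Saving = $480.48 − $709.66 = −$229.18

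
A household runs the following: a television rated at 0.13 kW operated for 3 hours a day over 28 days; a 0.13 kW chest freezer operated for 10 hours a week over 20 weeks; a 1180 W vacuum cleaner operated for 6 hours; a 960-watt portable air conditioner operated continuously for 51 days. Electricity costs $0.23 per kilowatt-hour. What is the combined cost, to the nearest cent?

$280.38

television: Runtime = 3 h/day × 28 days = 84 h
television: 0.13 kW × 84 h = 10.92 kWh
chest freezer: Runtime = 10 h/week × 20 weeks = 200 h
chest freezer: 0.13 kW × 200 h = 26 kWh
vacuum cleaner: 1.18 kW × 6 h = 7.08 kWh
portable air conditioner: Runtime = 24 h × 51 = 1224 h
portable air conditioner: 0.96 kW × 1224 h = 1175.04 kWh
Total energy = 1219.04 kWh
Cost = 1219.04 × $0.23 = $280.38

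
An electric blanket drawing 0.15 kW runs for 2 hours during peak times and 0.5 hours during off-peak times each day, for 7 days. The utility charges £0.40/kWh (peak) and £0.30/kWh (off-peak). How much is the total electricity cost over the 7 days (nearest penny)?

Peak energy = 0.15 kW × 2 h × 7 = 2.1 kWh
Off-peak energy = 0.15 kW × 0.5 h × 7 = 0.525 kWh
Cost = 2.1 × £0.40 + 0.525 × £0.30 = £0.84 + £0.1575 = £1.00

£1.00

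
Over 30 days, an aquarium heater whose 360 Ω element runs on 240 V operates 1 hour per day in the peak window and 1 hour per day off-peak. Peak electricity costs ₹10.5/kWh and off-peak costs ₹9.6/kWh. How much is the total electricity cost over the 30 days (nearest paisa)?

Power = V²/R = 240²/360 = 160 W = 0.16 kW
Peak energy = 0.16 kW × 1 h × 30 = 4.8 kWh
Off-peak energy = 0.16 kW × 1 h × 30 = 4.8 kWh
Cost = 4.8 × ₹10.5 + 4.8 × ₹9.6 = ₹50.4 + ₹46.08 = ₹96.48

₹96.48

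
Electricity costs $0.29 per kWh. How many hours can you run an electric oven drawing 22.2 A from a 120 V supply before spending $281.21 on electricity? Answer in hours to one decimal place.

364.0 h

Power = 22.2 A × 120 V = 2664 W = 2.664 kW
Energy available = $281.21 ÷ $0.29/kWh = 969.6897 kWh
Hours = 969.6897 kWh ÷ 2.664 kW = 364.0 h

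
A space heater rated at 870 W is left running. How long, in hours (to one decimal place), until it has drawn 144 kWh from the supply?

Hours = 144 kWh ÷ 0.87 kW = 165.5 h

165.5 h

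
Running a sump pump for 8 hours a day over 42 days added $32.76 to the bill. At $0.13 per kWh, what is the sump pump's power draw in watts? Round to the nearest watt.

Energy = $32.76 ÷ $0.13/kWh = 252 kWh
Runtime = 8 h/day × 42 days = 336 h
Power = 252 kWh ÷ 336 h = 0.75 kW = 750 W

750 W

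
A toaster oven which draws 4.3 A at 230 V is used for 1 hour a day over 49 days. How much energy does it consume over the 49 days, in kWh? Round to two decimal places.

48.46 kWh

Power = 4.3 A × 230 V = 989 W = 0.989 kW
Runtime = 1 h/day × 49 days = 49 h
Energy = 0.989 kW × 49 h = 48.461 kWh ≈ 48.46 kWh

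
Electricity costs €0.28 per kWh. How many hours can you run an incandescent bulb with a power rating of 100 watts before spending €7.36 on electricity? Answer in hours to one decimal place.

262.9 h

Energy available = €7.36 ÷ €0.28/kWh = 26.2857 kWh
Hours = 26.2857 kWh ÷ 0.1 kW = 262.9 h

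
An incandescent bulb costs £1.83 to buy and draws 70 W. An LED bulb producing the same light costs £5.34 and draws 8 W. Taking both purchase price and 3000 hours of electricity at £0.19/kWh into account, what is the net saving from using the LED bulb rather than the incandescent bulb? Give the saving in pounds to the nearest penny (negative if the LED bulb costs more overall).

£31.83

incandescent bulb: £1.83 + (70/1000) kW × 3000 h × £0.19 = £1.83 + £39.9 = £41.73
LED bulb: £5.34 + (8/1000) kW × 3000 h × £0.19 = £5.34 + £4.56 = £9.9
Saving = £41.73 − £9.9 = £31.83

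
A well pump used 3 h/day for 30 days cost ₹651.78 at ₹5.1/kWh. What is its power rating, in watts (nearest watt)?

Energy = ₹651.78 ÷ ₹5.1/kWh = 127.8 kWh
Runtime = 3 h/day × 30 days = 90 h
Power = 127.8 kWh ÷ 90 h = 1.42 kW = 1420 W

1420 W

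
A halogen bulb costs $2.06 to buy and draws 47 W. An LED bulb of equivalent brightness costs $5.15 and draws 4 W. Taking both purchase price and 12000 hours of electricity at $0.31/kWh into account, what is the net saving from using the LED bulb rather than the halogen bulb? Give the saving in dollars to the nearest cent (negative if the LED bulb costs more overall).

halogen bulb: $2.06 + (47/1000) kW × 12000 h × $0.31 = $2.06 + $174.84 = $176.9
LED bulb: $5.15 + (4/1000) kW × 12000 h × $0.31 = $5.15 + $14.88 = $20.03
Saving = $176.9 − $20.03 = $156.87

$156.87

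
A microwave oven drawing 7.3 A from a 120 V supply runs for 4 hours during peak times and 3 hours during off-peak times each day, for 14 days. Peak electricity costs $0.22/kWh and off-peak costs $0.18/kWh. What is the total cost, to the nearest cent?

Power = 7.3 A × 120 V = 876 W = 0.876 kW
Peak energy = 0.876 kW × 4 h × 14 = 49.056 kWh
Off-peak energy = 0.876 kW × 3 h × 14 = 36.792 kWh
Cost = 49.056 × $0.22 + 36.792 × $0.18 = $10.79232 + $6.62256 = $17.41

$17.41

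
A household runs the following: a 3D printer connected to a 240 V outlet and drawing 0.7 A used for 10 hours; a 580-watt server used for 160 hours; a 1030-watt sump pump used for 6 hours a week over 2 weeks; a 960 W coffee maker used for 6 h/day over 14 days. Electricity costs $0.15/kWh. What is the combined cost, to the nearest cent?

3D printer: Power = 0.7 A × 240 V = 168 W = 0.168 kW
3D printer: 0.168 kW × 10 h = 1.68 kWh
server: 0.58 kW × 160 h = 92.8 kWh
sump pump: Runtime = 6 h/week × 2 weeks = 12 h
sump pump: 1.03 kW × 12 h = 12.36 kWh
coffee maker: Runtime = 6 h/day × 14 days = 84 h
coffee maker: 0.96 kW × 84 h = 80.64 kWh
Total energy = 187.48 kWh
Cost = 187.48 × $0.15 = $28.12

$28.12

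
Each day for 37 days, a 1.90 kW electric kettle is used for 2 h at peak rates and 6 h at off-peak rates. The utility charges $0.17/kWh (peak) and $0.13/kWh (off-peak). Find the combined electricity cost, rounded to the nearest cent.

Peak energy = 1.9 kW × 2 h × 37 = 140.6 kWh
Off-peak energy = 1.9 kW × 6 h × 37 = 421.8 kWh
Cost = 140.6 × $0.17 + 421.8 × $0.13 = $23.902 + $54.834 = $78.74

$78.74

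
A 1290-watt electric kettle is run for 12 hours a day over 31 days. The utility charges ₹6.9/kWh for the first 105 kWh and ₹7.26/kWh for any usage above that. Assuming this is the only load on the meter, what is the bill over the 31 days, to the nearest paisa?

₹3446.13

Runtime = 12 h/day × 31 days = 372 h
Energy = 1.29 kW × 372 h = 479.88 kWh
Tier 1 (0–105 kWh): 105 × ₹6.9 = ₹724.5
Above 105 kWh: 374.88 × ₹7.26 = ₹2721.6288
Bill = ₹3446.13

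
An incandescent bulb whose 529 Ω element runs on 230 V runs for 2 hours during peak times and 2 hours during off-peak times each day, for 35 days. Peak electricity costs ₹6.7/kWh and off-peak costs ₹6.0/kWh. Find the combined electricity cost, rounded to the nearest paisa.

₹88.90

Power = V²/R = 230²/529 = 100 W = 0.1 kW
Peak energy = 0.1 kW × 2 h × 35 = 7 kWh
Off-peak energy = 0.1 kW × 2 h × 35 = 7 kWh
Cost = 7 × ₹6.7 + 7 × ₹6.0 = ₹46.9 + ₹42 = ₹88.90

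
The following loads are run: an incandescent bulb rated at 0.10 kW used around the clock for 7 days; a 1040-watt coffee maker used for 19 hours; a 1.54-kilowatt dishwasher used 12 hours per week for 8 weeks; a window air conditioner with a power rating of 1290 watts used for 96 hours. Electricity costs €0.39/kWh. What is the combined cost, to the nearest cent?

incandescent bulb: Runtime = 24 h × 7 = 168 h
incandescent bulb: 0.1 kW × 168 h = 16.8 kWh
coffee maker: 1.04 kW × 19 h = 19.76 kWh
dishwasher: Runtime = 12 h/week × 8 weeks = 96 h
dishwasher: 1.54 kW × 96 h = 147.84 kWh
window air conditioner: 1.29 kW × 96 h = 123.84 kWh
Total energy = 308.24 kWh
Cost = 308.24 × €0.39 = €120.21

€120.21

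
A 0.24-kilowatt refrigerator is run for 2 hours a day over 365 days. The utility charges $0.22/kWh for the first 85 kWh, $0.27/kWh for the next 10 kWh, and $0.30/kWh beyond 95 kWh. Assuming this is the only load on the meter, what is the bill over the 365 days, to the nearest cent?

$45.46

Runtime = 2 h/day × 365 days = 730 h
Energy = 0.24 kW × 730 h = 175.2 kWh
Tier 1 (0–85 kWh): 85 × $0.22 = $18.7
Tier 2 (85–95 kWh): 10 × $0.27 = $2.7
Above 95 kWh: 80.2 × $0.30 = $24.06
Bill = $45.46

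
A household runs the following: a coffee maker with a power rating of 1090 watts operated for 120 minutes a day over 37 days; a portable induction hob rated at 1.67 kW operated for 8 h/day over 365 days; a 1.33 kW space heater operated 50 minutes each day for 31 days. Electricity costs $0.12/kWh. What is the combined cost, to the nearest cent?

$598.97

coffee maker: Runtime = 120 min × 37 = 4440 min = 74 h
coffee maker: 1.09 kW × 74 h = 80.66 kWh
portable induction hob: Runtime = 8 h/day × 365 days = 2920 h
portable induction hob: 1.67 kW × 2920 h = 4876.4 kWh
space heater: Runtime = 50 min × 31 = 1550 min = 25.833333… h
space heater: 1.33 kW × 25.833333… h = 34.358333… kWh
Total energy = 4991.418333… kWh
Cost = 4991.418333… × $0.12 = $598.97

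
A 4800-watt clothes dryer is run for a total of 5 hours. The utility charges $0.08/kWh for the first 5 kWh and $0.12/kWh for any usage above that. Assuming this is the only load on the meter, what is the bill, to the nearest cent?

Energy = 4.8 kW × 5 h = 24 kWh
Tier 1 (0–5 kWh): 5 × $0.08 = $0.4
Above 5 kWh: 19 × $0.12 = $2.28
Bill = $2.68

$2.68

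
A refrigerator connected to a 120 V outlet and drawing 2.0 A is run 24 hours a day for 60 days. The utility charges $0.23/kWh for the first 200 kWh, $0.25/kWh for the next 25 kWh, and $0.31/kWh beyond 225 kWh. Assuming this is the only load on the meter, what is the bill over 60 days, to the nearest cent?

Power = 2.0 A × 120 V = 240 W = 0.24 kW
Runtime = 24 h × 60 = 1440 h
Energy = 0.24 kW × 1440 h = 345.6 kWh
Tier 1 (0–200 kWh): 200 × $0.23 = $46
Tier 2 (200–225 kWh): 25 × $0.25 = $6.25
Above 225 kWh: 120.6 × $0.31 = $37.386
Bill = $89.64

$89.64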